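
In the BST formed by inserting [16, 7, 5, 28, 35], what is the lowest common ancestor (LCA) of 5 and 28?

Tree insertion order: [16, 7, 5, 28, 35]
Tree (level-order array): [16, 7, 28, 5, None, None, 35]
In a BST, the LCA of p=5, q=28 is the first node v on the
root-to-leaf path with p <= v <= q (go left if both < v, right if both > v).
Walk from root:
  at 16: 5 <= 16 <= 28, this is the LCA
LCA = 16


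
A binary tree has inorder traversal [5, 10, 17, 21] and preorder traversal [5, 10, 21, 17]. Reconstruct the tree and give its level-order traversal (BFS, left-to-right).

Inorder:  [5, 10, 17, 21]
Preorder: [5, 10, 21, 17]
Algorithm: preorder visits root first, so consume preorder in order;
for each root, split the current inorder slice at that value into
left-subtree inorder and right-subtree inorder, then recurse.
Recursive splits:
  root=5; inorder splits into left=[], right=[10, 17, 21]
  root=10; inorder splits into left=[], right=[17, 21]
  root=21; inorder splits into left=[17], right=[]
  root=17; inorder splits into left=[], right=[]
Reconstructed level-order: [5, 10, 21, 17]


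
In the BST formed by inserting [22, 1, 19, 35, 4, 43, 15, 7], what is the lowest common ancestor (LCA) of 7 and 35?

Tree insertion order: [22, 1, 19, 35, 4, 43, 15, 7]
Tree (level-order array): [22, 1, 35, None, 19, None, 43, 4, None, None, None, None, 15, 7]
In a BST, the LCA of p=7, q=35 is the first node v on the
root-to-leaf path with p <= v <= q (go left if both < v, right if both > v).
Walk from root:
  at 22: 7 <= 22 <= 35, this is the LCA
LCA = 22


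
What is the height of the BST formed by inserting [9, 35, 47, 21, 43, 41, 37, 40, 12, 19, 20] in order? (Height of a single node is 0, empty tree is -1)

Insertion order: [9, 35, 47, 21, 43, 41, 37, 40, 12, 19, 20]
Tree (level-order array): [9, None, 35, 21, 47, 12, None, 43, None, None, 19, 41, None, None, 20, 37, None, None, None, None, 40]
Compute height bottom-up (empty subtree = -1):
  height(20) = 1 + max(-1, -1) = 0
  height(19) = 1 + max(-1, 0) = 1
  height(12) = 1 + max(-1, 1) = 2
  height(21) = 1 + max(2, -1) = 3
  height(40) = 1 + max(-1, -1) = 0
  height(37) = 1 + max(-1, 0) = 1
  height(41) = 1 + max(1, -1) = 2
  height(43) = 1 + max(2, -1) = 3
  height(47) = 1 + max(3, -1) = 4
  height(35) = 1 + max(3, 4) = 5
  height(9) = 1 + max(-1, 5) = 6
Height = 6


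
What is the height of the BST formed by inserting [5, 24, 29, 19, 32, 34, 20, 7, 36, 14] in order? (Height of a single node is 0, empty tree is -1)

Insertion order: [5, 24, 29, 19, 32, 34, 20, 7, 36, 14]
Tree (level-order array): [5, None, 24, 19, 29, 7, 20, None, 32, None, 14, None, None, None, 34, None, None, None, 36]
Compute height bottom-up (empty subtree = -1):
  height(14) = 1 + max(-1, -1) = 0
  height(7) = 1 + max(-1, 0) = 1
  height(20) = 1 + max(-1, -1) = 0
  height(19) = 1 + max(1, 0) = 2
  height(36) = 1 + max(-1, -1) = 0
  height(34) = 1 + max(-1, 0) = 1
  height(32) = 1 + max(-1, 1) = 2
  height(29) = 1 + max(-1, 2) = 3
  height(24) = 1 + max(2, 3) = 4
  height(5) = 1 + max(-1, 4) = 5
Height = 5


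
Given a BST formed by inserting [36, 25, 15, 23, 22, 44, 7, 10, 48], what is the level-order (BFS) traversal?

Tree insertion order: [36, 25, 15, 23, 22, 44, 7, 10, 48]
Tree (level-order array): [36, 25, 44, 15, None, None, 48, 7, 23, None, None, None, 10, 22]
BFS from the root, enqueuing left then right child of each popped node:
  queue [36] -> pop 36, enqueue [25, 44], visited so far: [36]
  queue [25, 44] -> pop 25, enqueue [15], visited so far: [36, 25]
  queue [44, 15] -> pop 44, enqueue [48], visited so far: [36, 25, 44]
  queue [15, 48] -> pop 15, enqueue [7, 23], visited so far: [36, 25, 44, 15]
  queue [48, 7, 23] -> pop 48, enqueue [none], visited so far: [36, 25, 44, 15, 48]
  queue [7, 23] -> pop 7, enqueue [10], visited so far: [36, 25, 44, 15, 48, 7]
  queue [23, 10] -> pop 23, enqueue [22], visited so far: [36, 25, 44, 15, 48, 7, 23]
  queue [10, 22] -> pop 10, enqueue [none], visited so far: [36, 25, 44, 15, 48, 7, 23, 10]
  queue [22] -> pop 22, enqueue [none], visited so far: [36, 25, 44, 15, 48, 7, 23, 10, 22]
Result: [36, 25, 44, 15, 48, 7, 23, 10, 22]


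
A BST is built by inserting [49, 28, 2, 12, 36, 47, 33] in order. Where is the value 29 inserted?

Starting tree (level order): [49, 28, None, 2, 36, None, 12, 33, 47]
Insertion path: 49 -> 28 -> 36 -> 33
Result: insert 29 as left child of 33
Final tree (level order): [49, 28, None, 2, 36, None, 12, 33, 47, None, None, 29]


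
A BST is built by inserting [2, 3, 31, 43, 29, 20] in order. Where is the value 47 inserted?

Starting tree (level order): [2, None, 3, None, 31, 29, 43, 20]
Insertion path: 2 -> 3 -> 31 -> 43
Result: insert 47 as right child of 43
Final tree (level order): [2, None, 3, None, 31, 29, 43, 20, None, None, 47]


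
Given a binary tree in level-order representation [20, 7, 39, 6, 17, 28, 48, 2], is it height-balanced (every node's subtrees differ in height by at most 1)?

Tree (level-order array): [20, 7, 39, 6, 17, 28, 48, 2]
Definition: a tree is height-balanced if, at every node, |h(left) - h(right)| <= 1 (empty subtree has height -1).
Bottom-up per-node check:
  node 2: h_left=-1, h_right=-1, diff=0 [OK], height=0
  node 6: h_left=0, h_right=-1, diff=1 [OK], height=1
  node 17: h_left=-1, h_right=-1, diff=0 [OK], height=0
  node 7: h_left=1, h_right=0, diff=1 [OK], height=2
  node 28: h_left=-1, h_right=-1, diff=0 [OK], height=0
  node 48: h_left=-1, h_right=-1, diff=0 [OK], height=0
  node 39: h_left=0, h_right=0, diff=0 [OK], height=1
  node 20: h_left=2, h_right=1, diff=1 [OK], height=3
All nodes satisfy the balance condition.
Result: Balanced


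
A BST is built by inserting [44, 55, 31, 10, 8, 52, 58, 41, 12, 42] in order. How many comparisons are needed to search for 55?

Search path for 55: 44 -> 55
Found: True
Comparisons: 2


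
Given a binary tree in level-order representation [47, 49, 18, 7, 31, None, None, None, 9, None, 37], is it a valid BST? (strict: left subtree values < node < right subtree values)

Level-order array: [47, 49, 18, 7, 31, None, None, None, 9, None, 37]
Validate using subtree bounds (lo, hi): at each node, require lo < value < hi,
then recurse left with hi=value and right with lo=value.
Preorder trace (stopping at first violation):
  at node 47 with bounds (-inf, +inf): OK
  at node 49 with bounds (-inf, 47): VIOLATION
Node 49 violates its bound: not (-inf < 49 < 47).
Result: Not a valid BST


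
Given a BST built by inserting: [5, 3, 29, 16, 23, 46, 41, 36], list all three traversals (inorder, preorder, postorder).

Tree insertion order: [5, 3, 29, 16, 23, 46, 41, 36]
Tree (level-order array): [5, 3, 29, None, None, 16, 46, None, 23, 41, None, None, None, 36]
Inorder (L, root, R): [3, 5, 16, 23, 29, 36, 41, 46]
Preorder (root, L, R): [5, 3, 29, 16, 23, 46, 41, 36]
Postorder (L, R, root): [3, 23, 16, 36, 41, 46, 29, 5]


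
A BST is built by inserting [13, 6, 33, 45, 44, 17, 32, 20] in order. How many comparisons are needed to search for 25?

Search path for 25: 13 -> 33 -> 17 -> 32 -> 20
Found: False
Comparisons: 5


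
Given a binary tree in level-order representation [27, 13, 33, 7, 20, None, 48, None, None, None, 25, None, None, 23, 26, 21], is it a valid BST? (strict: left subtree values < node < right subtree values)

Level-order array: [27, 13, 33, 7, 20, None, 48, None, None, None, 25, None, None, 23, 26, 21]
Validate using subtree bounds (lo, hi): at each node, require lo < value < hi,
then recurse left with hi=value and right with lo=value.
Preorder trace (stopping at first violation):
  at node 27 with bounds (-inf, +inf): OK
  at node 13 with bounds (-inf, 27): OK
  at node 7 with bounds (-inf, 13): OK
  at node 20 with bounds (13, 27): OK
  at node 25 with bounds (20, 27): OK
  at node 23 with bounds (20, 25): OK
  at node 21 with bounds (20, 23): OK
  at node 26 with bounds (25, 27): OK
  at node 33 with bounds (27, +inf): OK
  at node 48 with bounds (33, +inf): OK
No violation found at any node.
Result: Valid BST


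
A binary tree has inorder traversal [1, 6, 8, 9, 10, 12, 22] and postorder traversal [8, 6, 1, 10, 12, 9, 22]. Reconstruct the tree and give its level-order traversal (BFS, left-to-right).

Inorder:   [1, 6, 8, 9, 10, 12, 22]
Postorder: [8, 6, 1, 10, 12, 9, 22]
Algorithm: postorder visits root last, so walk postorder right-to-left;
each value is the root of the current inorder slice — split it at that
value, recurse on the right subtree first, then the left.
Recursive splits:
  root=22; inorder splits into left=[1, 6, 8, 9, 10, 12], right=[]
  root=9; inorder splits into left=[1, 6, 8], right=[10, 12]
  root=12; inorder splits into left=[10], right=[]
  root=10; inorder splits into left=[], right=[]
  root=1; inorder splits into left=[], right=[6, 8]
  root=6; inorder splits into left=[], right=[8]
  root=8; inorder splits into left=[], right=[]
Reconstructed level-order: [22, 9, 1, 12, 6, 10, 8]


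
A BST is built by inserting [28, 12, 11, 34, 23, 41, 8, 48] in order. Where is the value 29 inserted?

Starting tree (level order): [28, 12, 34, 11, 23, None, 41, 8, None, None, None, None, 48]
Insertion path: 28 -> 34
Result: insert 29 as left child of 34
Final tree (level order): [28, 12, 34, 11, 23, 29, 41, 8, None, None, None, None, None, None, 48]


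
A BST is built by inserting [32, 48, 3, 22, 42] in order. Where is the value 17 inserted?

Starting tree (level order): [32, 3, 48, None, 22, 42]
Insertion path: 32 -> 3 -> 22
Result: insert 17 as left child of 22
Final tree (level order): [32, 3, 48, None, 22, 42, None, 17]


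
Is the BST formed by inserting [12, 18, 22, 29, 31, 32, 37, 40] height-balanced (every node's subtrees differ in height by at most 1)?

Tree (level-order array): [12, None, 18, None, 22, None, 29, None, 31, None, 32, None, 37, None, 40]
Definition: a tree is height-balanced if, at every node, |h(left) - h(right)| <= 1 (empty subtree has height -1).
Bottom-up per-node check:
  node 40: h_left=-1, h_right=-1, diff=0 [OK], height=0
  node 37: h_left=-1, h_right=0, diff=1 [OK], height=1
  node 32: h_left=-1, h_right=1, diff=2 [FAIL (|-1-1|=2 > 1)], height=2
  node 31: h_left=-1, h_right=2, diff=3 [FAIL (|-1-2|=3 > 1)], height=3
  node 29: h_left=-1, h_right=3, diff=4 [FAIL (|-1-3|=4 > 1)], height=4
  node 22: h_left=-1, h_right=4, diff=5 [FAIL (|-1-4|=5 > 1)], height=5
  node 18: h_left=-1, h_right=5, diff=6 [FAIL (|-1-5|=6 > 1)], height=6
  node 12: h_left=-1, h_right=6, diff=7 [FAIL (|-1-6|=7 > 1)], height=7
Node 32 violates the condition: |-1 - 1| = 2 > 1.
Result: Not balanced


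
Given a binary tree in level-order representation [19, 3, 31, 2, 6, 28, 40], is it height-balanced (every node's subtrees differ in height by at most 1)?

Tree (level-order array): [19, 3, 31, 2, 6, 28, 40]
Definition: a tree is height-balanced if, at every node, |h(left) - h(right)| <= 1 (empty subtree has height -1).
Bottom-up per-node check:
  node 2: h_left=-1, h_right=-1, diff=0 [OK], height=0
  node 6: h_left=-1, h_right=-1, diff=0 [OK], height=0
  node 3: h_left=0, h_right=0, diff=0 [OK], height=1
  node 28: h_left=-1, h_right=-1, diff=0 [OK], height=0
  node 40: h_left=-1, h_right=-1, diff=0 [OK], height=0
  node 31: h_left=0, h_right=0, diff=0 [OK], height=1
  node 19: h_left=1, h_right=1, diff=0 [OK], height=2
All nodes satisfy the balance condition.
Result: Balanced


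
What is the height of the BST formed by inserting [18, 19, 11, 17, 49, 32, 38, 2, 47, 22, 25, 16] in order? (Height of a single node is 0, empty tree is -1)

Insertion order: [18, 19, 11, 17, 49, 32, 38, 2, 47, 22, 25, 16]
Tree (level-order array): [18, 11, 19, 2, 17, None, 49, None, None, 16, None, 32, None, None, None, 22, 38, None, 25, None, 47]
Compute height bottom-up (empty subtree = -1):
  height(2) = 1 + max(-1, -1) = 0
  height(16) = 1 + max(-1, -1) = 0
  height(17) = 1 + max(0, -1) = 1
  height(11) = 1 + max(0, 1) = 2
  height(25) = 1 + max(-1, -1) = 0
  height(22) = 1 + max(-1, 0) = 1
  height(47) = 1 + max(-1, -1) = 0
  height(38) = 1 + max(-1, 0) = 1
  height(32) = 1 + max(1, 1) = 2
  height(49) = 1 + max(2, -1) = 3
  height(19) = 1 + max(-1, 3) = 4
  height(18) = 1 + max(2, 4) = 5
Height = 5


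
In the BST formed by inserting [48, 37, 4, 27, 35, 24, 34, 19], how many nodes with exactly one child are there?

Tree built from: [48, 37, 4, 27, 35, 24, 34, 19]
Tree (level-order array): [48, 37, None, 4, None, None, 27, 24, 35, 19, None, 34]
Rule: These are nodes with exactly 1 non-null child.
Per-node child counts:
  node 48: 1 child(ren)
  node 37: 1 child(ren)
  node 4: 1 child(ren)
  node 27: 2 child(ren)
  node 24: 1 child(ren)
  node 19: 0 child(ren)
  node 35: 1 child(ren)
  node 34: 0 child(ren)
Matching nodes: [48, 37, 4, 24, 35]
Count of nodes with exactly one child: 5


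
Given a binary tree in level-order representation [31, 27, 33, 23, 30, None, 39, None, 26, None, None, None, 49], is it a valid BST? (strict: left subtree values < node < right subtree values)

Level-order array: [31, 27, 33, 23, 30, None, 39, None, 26, None, None, None, 49]
Validate using subtree bounds (lo, hi): at each node, require lo < value < hi,
then recurse left with hi=value and right with lo=value.
Preorder trace (stopping at first violation):
  at node 31 with bounds (-inf, +inf): OK
  at node 27 with bounds (-inf, 31): OK
  at node 23 with bounds (-inf, 27): OK
  at node 26 with bounds (23, 27): OK
  at node 30 with bounds (27, 31): OK
  at node 33 with bounds (31, +inf): OK
  at node 39 with bounds (33, +inf): OK
  at node 49 with bounds (39, +inf): OK
No violation found at any node.
Result: Valid BST


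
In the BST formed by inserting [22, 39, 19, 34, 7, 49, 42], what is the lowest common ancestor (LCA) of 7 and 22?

Tree insertion order: [22, 39, 19, 34, 7, 49, 42]
Tree (level-order array): [22, 19, 39, 7, None, 34, 49, None, None, None, None, 42]
In a BST, the LCA of p=7, q=22 is the first node v on the
root-to-leaf path with p <= v <= q (go left if both < v, right if both > v).
Walk from root:
  at 22: 7 <= 22 <= 22, this is the LCA
LCA = 22


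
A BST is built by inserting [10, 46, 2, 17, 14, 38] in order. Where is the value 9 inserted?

Starting tree (level order): [10, 2, 46, None, None, 17, None, 14, 38]
Insertion path: 10 -> 2
Result: insert 9 as right child of 2
Final tree (level order): [10, 2, 46, None, 9, 17, None, None, None, 14, 38]


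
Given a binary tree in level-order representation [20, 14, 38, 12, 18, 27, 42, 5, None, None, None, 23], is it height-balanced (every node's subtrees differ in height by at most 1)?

Tree (level-order array): [20, 14, 38, 12, 18, 27, 42, 5, None, None, None, 23]
Definition: a tree is height-balanced if, at every node, |h(left) - h(right)| <= 1 (empty subtree has height -1).
Bottom-up per-node check:
  node 5: h_left=-1, h_right=-1, diff=0 [OK], height=0
  node 12: h_left=0, h_right=-1, diff=1 [OK], height=1
  node 18: h_left=-1, h_right=-1, diff=0 [OK], height=0
  node 14: h_left=1, h_right=0, diff=1 [OK], height=2
  node 23: h_left=-1, h_right=-1, diff=0 [OK], height=0
  node 27: h_left=0, h_right=-1, diff=1 [OK], height=1
  node 42: h_left=-1, h_right=-1, diff=0 [OK], height=0
  node 38: h_left=1, h_right=0, diff=1 [OK], height=2
  node 20: h_left=2, h_right=2, diff=0 [OK], height=3
All nodes satisfy the balance condition.
Result: Balanced


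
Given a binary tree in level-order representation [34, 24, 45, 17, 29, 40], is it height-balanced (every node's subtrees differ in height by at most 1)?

Tree (level-order array): [34, 24, 45, 17, 29, 40]
Definition: a tree is height-balanced if, at every node, |h(left) - h(right)| <= 1 (empty subtree has height -1).
Bottom-up per-node check:
  node 17: h_left=-1, h_right=-1, diff=0 [OK], height=0
  node 29: h_left=-1, h_right=-1, diff=0 [OK], height=0
  node 24: h_left=0, h_right=0, diff=0 [OK], height=1
  node 40: h_left=-1, h_right=-1, diff=0 [OK], height=0
  node 45: h_left=0, h_right=-1, diff=1 [OK], height=1
  node 34: h_left=1, h_right=1, diff=0 [OK], height=2
All nodes satisfy the balance condition.
Result: Balanced


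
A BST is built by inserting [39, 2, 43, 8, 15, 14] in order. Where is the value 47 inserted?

Starting tree (level order): [39, 2, 43, None, 8, None, None, None, 15, 14]
Insertion path: 39 -> 43
Result: insert 47 as right child of 43
Final tree (level order): [39, 2, 43, None, 8, None, 47, None, 15, None, None, 14]


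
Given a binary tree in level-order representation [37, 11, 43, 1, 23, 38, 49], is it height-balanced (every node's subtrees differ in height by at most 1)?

Tree (level-order array): [37, 11, 43, 1, 23, 38, 49]
Definition: a tree is height-balanced if, at every node, |h(left) - h(right)| <= 1 (empty subtree has height -1).
Bottom-up per-node check:
  node 1: h_left=-1, h_right=-1, diff=0 [OK], height=0
  node 23: h_left=-1, h_right=-1, diff=0 [OK], height=0
  node 11: h_left=0, h_right=0, diff=0 [OK], height=1
  node 38: h_left=-1, h_right=-1, diff=0 [OK], height=0
  node 49: h_left=-1, h_right=-1, diff=0 [OK], height=0
  node 43: h_left=0, h_right=0, diff=0 [OK], height=1
  node 37: h_left=1, h_right=1, diff=0 [OK], height=2
All nodes satisfy the balance condition.
Result: Balanced


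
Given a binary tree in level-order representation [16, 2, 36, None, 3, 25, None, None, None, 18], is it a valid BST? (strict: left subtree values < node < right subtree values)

Level-order array: [16, 2, 36, None, 3, 25, None, None, None, 18]
Validate using subtree bounds (lo, hi): at each node, require lo < value < hi,
then recurse left with hi=value and right with lo=value.
Preorder trace (stopping at first violation):
  at node 16 with bounds (-inf, +inf): OK
  at node 2 with bounds (-inf, 16): OK
  at node 3 with bounds (2, 16): OK
  at node 36 with bounds (16, +inf): OK
  at node 25 with bounds (16, 36): OK
  at node 18 with bounds (16, 25): OK
No violation found at any node.
Result: Valid BST


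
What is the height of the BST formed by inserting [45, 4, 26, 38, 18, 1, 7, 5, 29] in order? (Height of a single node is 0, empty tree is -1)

Insertion order: [45, 4, 26, 38, 18, 1, 7, 5, 29]
Tree (level-order array): [45, 4, None, 1, 26, None, None, 18, 38, 7, None, 29, None, 5]
Compute height bottom-up (empty subtree = -1):
  height(1) = 1 + max(-1, -1) = 0
  height(5) = 1 + max(-1, -1) = 0
  height(7) = 1 + max(0, -1) = 1
  height(18) = 1 + max(1, -1) = 2
  height(29) = 1 + max(-1, -1) = 0
  height(38) = 1 + max(0, -1) = 1
  height(26) = 1 + max(2, 1) = 3
  height(4) = 1 + max(0, 3) = 4
  height(45) = 1 + max(4, -1) = 5
Height = 5


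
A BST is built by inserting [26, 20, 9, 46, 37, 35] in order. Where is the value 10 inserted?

Starting tree (level order): [26, 20, 46, 9, None, 37, None, None, None, 35]
Insertion path: 26 -> 20 -> 9
Result: insert 10 as right child of 9
Final tree (level order): [26, 20, 46, 9, None, 37, None, None, 10, 35]


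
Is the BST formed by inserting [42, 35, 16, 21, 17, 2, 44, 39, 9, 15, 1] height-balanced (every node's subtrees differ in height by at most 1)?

Tree (level-order array): [42, 35, 44, 16, 39, None, None, 2, 21, None, None, 1, 9, 17, None, None, None, None, 15]
Definition: a tree is height-balanced if, at every node, |h(left) - h(right)| <= 1 (empty subtree has height -1).
Bottom-up per-node check:
  node 1: h_left=-1, h_right=-1, diff=0 [OK], height=0
  node 15: h_left=-1, h_right=-1, diff=0 [OK], height=0
  node 9: h_left=-1, h_right=0, diff=1 [OK], height=1
  node 2: h_left=0, h_right=1, diff=1 [OK], height=2
  node 17: h_left=-1, h_right=-1, diff=0 [OK], height=0
  node 21: h_left=0, h_right=-1, diff=1 [OK], height=1
  node 16: h_left=2, h_right=1, diff=1 [OK], height=3
  node 39: h_left=-1, h_right=-1, diff=0 [OK], height=0
  node 35: h_left=3, h_right=0, diff=3 [FAIL (|3-0|=3 > 1)], height=4
  node 44: h_left=-1, h_right=-1, diff=0 [OK], height=0
  node 42: h_left=4, h_right=0, diff=4 [FAIL (|4-0|=4 > 1)], height=5
Node 35 violates the condition: |3 - 0| = 3 > 1.
Result: Not balanced


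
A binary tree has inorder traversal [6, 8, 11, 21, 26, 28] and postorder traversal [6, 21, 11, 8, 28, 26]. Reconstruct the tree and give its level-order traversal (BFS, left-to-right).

Inorder:   [6, 8, 11, 21, 26, 28]
Postorder: [6, 21, 11, 8, 28, 26]
Algorithm: postorder visits root last, so walk postorder right-to-left;
each value is the root of the current inorder slice — split it at that
value, recurse on the right subtree first, then the left.
Recursive splits:
  root=26; inorder splits into left=[6, 8, 11, 21], right=[28]
  root=28; inorder splits into left=[], right=[]
  root=8; inorder splits into left=[6], right=[11, 21]
  root=11; inorder splits into left=[], right=[21]
  root=21; inorder splits into left=[], right=[]
  root=6; inorder splits into left=[], right=[]
Reconstructed level-order: [26, 8, 28, 6, 11, 21]


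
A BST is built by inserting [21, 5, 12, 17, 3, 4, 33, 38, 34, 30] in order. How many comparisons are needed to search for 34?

Search path for 34: 21 -> 33 -> 38 -> 34
Found: True
Comparisons: 4


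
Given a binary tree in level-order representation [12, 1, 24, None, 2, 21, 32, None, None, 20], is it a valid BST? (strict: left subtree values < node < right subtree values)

Level-order array: [12, 1, 24, None, 2, 21, 32, None, None, 20]
Validate using subtree bounds (lo, hi): at each node, require lo < value < hi,
then recurse left with hi=value and right with lo=value.
Preorder trace (stopping at first violation):
  at node 12 with bounds (-inf, +inf): OK
  at node 1 with bounds (-inf, 12): OK
  at node 2 with bounds (1, 12): OK
  at node 24 with bounds (12, +inf): OK
  at node 21 with bounds (12, 24): OK
  at node 20 with bounds (12, 21): OK
  at node 32 with bounds (24, +inf): OK
No violation found at any node.
Result: Valid BST


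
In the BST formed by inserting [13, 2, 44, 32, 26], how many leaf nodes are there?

Tree built from: [13, 2, 44, 32, 26]
Tree (level-order array): [13, 2, 44, None, None, 32, None, 26]
Rule: A leaf has 0 children.
Per-node child counts:
  node 13: 2 child(ren)
  node 2: 0 child(ren)
  node 44: 1 child(ren)
  node 32: 1 child(ren)
  node 26: 0 child(ren)
Matching nodes: [2, 26]
Count of leaf nodes: 2


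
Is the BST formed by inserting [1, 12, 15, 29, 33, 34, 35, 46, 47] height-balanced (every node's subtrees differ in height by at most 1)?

Tree (level-order array): [1, None, 12, None, 15, None, 29, None, 33, None, 34, None, 35, None, 46, None, 47]
Definition: a tree is height-balanced if, at every node, |h(left) - h(right)| <= 1 (empty subtree has height -1).
Bottom-up per-node check:
  node 47: h_left=-1, h_right=-1, diff=0 [OK], height=0
  node 46: h_left=-1, h_right=0, diff=1 [OK], height=1
  node 35: h_left=-1, h_right=1, diff=2 [FAIL (|-1-1|=2 > 1)], height=2
  node 34: h_left=-1, h_right=2, diff=3 [FAIL (|-1-2|=3 > 1)], height=3
  node 33: h_left=-1, h_right=3, diff=4 [FAIL (|-1-3|=4 > 1)], height=4
  node 29: h_left=-1, h_right=4, diff=5 [FAIL (|-1-4|=5 > 1)], height=5
  node 15: h_left=-1, h_right=5, diff=6 [FAIL (|-1-5|=6 > 1)], height=6
  node 12: h_left=-1, h_right=6, diff=7 [FAIL (|-1-6|=7 > 1)], height=7
  node 1: h_left=-1, h_right=7, diff=8 [FAIL (|-1-7|=8 > 1)], height=8
Node 35 violates the condition: |-1 - 1| = 2 > 1.
Result: Not balanced


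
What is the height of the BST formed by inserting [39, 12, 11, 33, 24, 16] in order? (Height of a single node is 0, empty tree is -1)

Insertion order: [39, 12, 11, 33, 24, 16]
Tree (level-order array): [39, 12, None, 11, 33, None, None, 24, None, 16]
Compute height bottom-up (empty subtree = -1):
  height(11) = 1 + max(-1, -1) = 0
  height(16) = 1 + max(-1, -1) = 0
  height(24) = 1 + max(0, -1) = 1
  height(33) = 1 + max(1, -1) = 2
  height(12) = 1 + max(0, 2) = 3
  height(39) = 1 + max(3, -1) = 4
Height = 4


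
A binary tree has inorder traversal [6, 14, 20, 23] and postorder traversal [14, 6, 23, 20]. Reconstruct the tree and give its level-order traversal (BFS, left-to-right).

Inorder:   [6, 14, 20, 23]
Postorder: [14, 6, 23, 20]
Algorithm: postorder visits root last, so walk postorder right-to-left;
each value is the root of the current inorder slice — split it at that
value, recurse on the right subtree first, then the left.
Recursive splits:
  root=20; inorder splits into left=[6, 14], right=[23]
  root=23; inorder splits into left=[], right=[]
  root=6; inorder splits into left=[], right=[14]
  root=14; inorder splits into left=[], right=[]
Reconstructed level-order: [20, 6, 23, 14]


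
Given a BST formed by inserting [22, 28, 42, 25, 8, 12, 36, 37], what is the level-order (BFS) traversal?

Tree insertion order: [22, 28, 42, 25, 8, 12, 36, 37]
Tree (level-order array): [22, 8, 28, None, 12, 25, 42, None, None, None, None, 36, None, None, 37]
BFS from the root, enqueuing left then right child of each popped node:
  queue [22] -> pop 22, enqueue [8, 28], visited so far: [22]
  queue [8, 28] -> pop 8, enqueue [12], visited so far: [22, 8]
  queue [28, 12] -> pop 28, enqueue [25, 42], visited so far: [22, 8, 28]
  queue [12, 25, 42] -> pop 12, enqueue [none], visited so far: [22, 8, 28, 12]
  queue [25, 42] -> pop 25, enqueue [none], visited so far: [22, 8, 28, 12, 25]
  queue [42] -> pop 42, enqueue [36], visited so far: [22, 8, 28, 12, 25, 42]
  queue [36] -> pop 36, enqueue [37], visited so far: [22, 8, 28, 12, 25, 42, 36]
  queue [37] -> pop 37, enqueue [none], visited so far: [22, 8, 28, 12, 25, 42, 36, 37]
Result: [22, 8, 28, 12, 25, 42, 36, 37]


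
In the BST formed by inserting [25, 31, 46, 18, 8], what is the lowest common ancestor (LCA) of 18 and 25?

Tree insertion order: [25, 31, 46, 18, 8]
Tree (level-order array): [25, 18, 31, 8, None, None, 46]
In a BST, the LCA of p=18, q=25 is the first node v on the
root-to-leaf path with p <= v <= q (go left if both < v, right if both > v).
Walk from root:
  at 25: 18 <= 25 <= 25, this is the LCA
LCA = 25


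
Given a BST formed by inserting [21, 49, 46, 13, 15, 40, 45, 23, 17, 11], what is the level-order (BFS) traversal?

Tree insertion order: [21, 49, 46, 13, 15, 40, 45, 23, 17, 11]
Tree (level-order array): [21, 13, 49, 11, 15, 46, None, None, None, None, 17, 40, None, None, None, 23, 45]
BFS from the root, enqueuing left then right child of each popped node:
  queue [21] -> pop 21, enqueue [13, 49], visited so far: [21]
  queue [13, 49] -> pop 13, enqueue [11, 15], visited so far: [21, 13]
  queue [49, 11, 15] -> pop 49, enqueue [46], visited so far: [21, 13, 49]
  queue [11, 15, 46] -> pop 11, enqueue [none], visited so far: [21, 13, 49, 11]
  queue [15, 46] -> pop 15, enqueue [17], visited so far: [21, 13, 49, 11, 15]
  queue [46, 17] -> pop 46, enqueue [40], visited so far: [21, 13, 49, 11, 15, 46]
  queue [17, 40] -> pop 17, enqueue [none], visited so far: [21, 13, 49, 11, 15, 46, 17]
  queue [40] -> pop 40, enqueue [23, 45], visited so far: [21, 13, 49, 11, 15, 46, 17, 40]
  queue [23, 45] -> pop 23, enqueue [none], visited so far: [21, 13, 49, 11, 15, 46, 17, 40, 23]
  queue [45] -> pop 45, enqueue [none], visited so far: [21, 13, 49, 11, 15, 46, 17, 40, 23, 45]
Result: [21, 13, 49, 11, 15, 46, 17, 40, 23, 45]


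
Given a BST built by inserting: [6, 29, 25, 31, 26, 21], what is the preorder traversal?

Tree insertion order: [6, 29, 25, 31, 26, 21]
Tree (level-order array): [6, None, 29, 25, 31, 21, 26]
Preorder traversal: [6, 29, 25, 21, 26, 31]


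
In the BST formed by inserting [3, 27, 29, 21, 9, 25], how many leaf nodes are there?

Tree built from: [3, 27, 29, 21, 9, 25]
Tree (level-order array): [3, None, 27, 21, 29, 9, 25]
Rule: A leaf has 0 children.
Per-node child counts:
  node 3: 1 child(ren)
  node 27: 2 child(ren)
  node 21: 2 child(ren)
  node 9: 0 child(ren)
  node 25: 0 child(ren)
  node 29: 0 child(ren)
Matching nodes: [9, 25, 29]
Count of leaf nodes: 3


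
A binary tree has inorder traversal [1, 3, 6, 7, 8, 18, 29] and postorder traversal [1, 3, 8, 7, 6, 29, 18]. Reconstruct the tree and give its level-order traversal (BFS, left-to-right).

Inorder:   [1, 3, 6, 7, 8, 18, 29]
Postorder: [1, 3, 8, 7, 6, 29, 18]
Algorithm: postorder visits root last, so walk postorder right-to-left;
each value is the root of the current inorder slice — split it at that
value, recurse on the right subtree first, then the left.
Recursive splits:
  root=18; inorder splits into left=[1, 3, 6, 7, 8], right=[29]
  root=29; inorder splits into left=[], right=[]
  root=6; inorder splits into left=[1, 3], right=[7, 8]
  root=7; inorder splits into left=[], right=[8]
  root=8; inorder splits into left=[], right=[]
  root=3; inorder splits into left=[1], right=[]
  root=1; inorder splits into left=[], right=[]
Reconstructed level-order: [18, 6, 29, 3, 7, 1, 8]


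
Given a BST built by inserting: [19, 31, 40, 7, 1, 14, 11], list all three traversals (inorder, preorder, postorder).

Tree insertion order: [19, 31, 40, 7, 1, 14, 11]
Tree (level-order array): [19, 7, 31, 1, 14, None, 40, None, None, 11]
Inorder (L, root, R): [1, 7, 11, 14, 19, 31, 40]
Preorder (root, L, R): [19, 7, 1, 14, 11, 31, 40]
Postorder (L, R, root): [1, 11, 14, 7, 40, 31, 19]


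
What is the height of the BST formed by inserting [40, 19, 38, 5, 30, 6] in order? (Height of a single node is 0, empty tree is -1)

Insertion order: [40, 19, 38, 5, 30, 6]
Tree (level-order array): [40, 19, None, 5, 38, None, 6, 30]
Compute height bottom-up (empty subtree = -1):
  height(6) = 1 + max(-1, -1) = 0
  height(5) = 1 + max(-1, 0) = 1
  height(30) = 1 + max(-1, -1) = 0
  height(38) = 1 + max(0, -1) = 1
  height(19) = 1 + max(1, 1) = 2
  height(40) = 1 + max(2, -1) = 3
Height = 3


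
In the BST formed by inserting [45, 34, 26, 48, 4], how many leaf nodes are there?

Tree built from: [45, 34, 26, 48, 4]
Tree (level-order array): [45, 34, 48, 26, None, None, None, 4]
Rule: A leaf has 0 children.
Per-node child counts:
  node 45: 2 child(ren)
  node 34: 1 child(ren)
  node 26: 1 child(ren)
  node 4: 0 child(ren)
  node 48: 0 child(ren)
Matching nodes: [4, 48]
Count of leaf nodes: 2


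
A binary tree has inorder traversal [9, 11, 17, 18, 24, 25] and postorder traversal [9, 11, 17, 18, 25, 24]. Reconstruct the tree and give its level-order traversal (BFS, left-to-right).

Inorder:   [9, 11, 17, 18, 24, 25]
Postorder: [9, 11, 17, 18, 25, 24]
Algorithm: postorder visits root last, so walk postorder right-to-left;
each value is the root of the current inorder slice — split it at that
value, recurse on the right subtree first, then the left.
Recursive splits:
  root=24; inorder splits into left=[9, 11, 17, 18], right=[25]
  root=25; inorder splits into left=[], right=[]
  root=18; inorder splits into left=[9, 11, 17], right=[]
  root=17; inorder splits into left=[9, 11], right=[]
  root=11; inorder splits into left=[9], right=[]
  root=9; inorder splits into left=[], right=[]
Reconstructed level-order: [24, 18, 25, 17, 11, 9]


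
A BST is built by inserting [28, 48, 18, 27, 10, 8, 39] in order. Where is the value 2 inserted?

Starting tree (level order): [28, 18, 48, 10, 27, 39, None, 8]
Insertion path: 28 -> 18 -> 10 -> 8
Result: insert 2 as left child of 8
Final tree (level order): [28, 18, 48, 10, 27, 39, None, 8, None, None, None, None, None, 2]


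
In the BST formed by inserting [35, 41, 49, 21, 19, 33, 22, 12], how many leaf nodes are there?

Tree built from: [35, 41, 49, 21, 19, 33, 22, 12]
Tree (level-order array): [35, 21, 41, 19, 33, None, 49, 12, None, 22]
Rule: A leaf has 0 children.
Per-node child counts:
  node 35: 2 child(ren)
  node 21: 2 child(ren)
  node 19: 1 child(ren)
  node 12: 0 child(ren)
  node 33: 1 child(ren)
  node 22: 0 child(ren)
  node 41: 1 child(ren)
  node 49: 0 child(ren)
Matching nodes: [12, 22, 49]
Count of leaf nodes: 3


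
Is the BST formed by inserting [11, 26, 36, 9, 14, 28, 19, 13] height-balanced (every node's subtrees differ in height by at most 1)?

Tree (level-order array): [11, 9, 26, None, None, 14, 36, 13, 19, 28]
Definition: a tree is height-balanced if, at every node, |h(left) - h(right)| <= 1 (empty subtree has height -1).
Bottom-up per-node check:
  node 9: h_left=-1, h_right=-1, diff=0 [OK], height=0
  node 13: h_left=-1, h_right=-1, diff=0 [OK], height=0
  node 19: h_left=-1, h_right=-1, diff=0 [OK], height=0
  node 14: h_left=0, h_right=0, diff=0 [OK], height=1
  node 28: h_left=-1, h_right=-1, diff=0 [OK], height=0
  node 36: h_left=0, h_right=-1, diff=1 [OK], height=1
  node 26: h_left=1, h_right=1, diff=0 [OK], height=2
  node 11: h_left=0, h_right=2, diff=2 [FAIL (|0-2|=2 > 1)], height=3
Node 11 violates the condition: |0 - 2| = 2 > 1.
Result: Not balanced


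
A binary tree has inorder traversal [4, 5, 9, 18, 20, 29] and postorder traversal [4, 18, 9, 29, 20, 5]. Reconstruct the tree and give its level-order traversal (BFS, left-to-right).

Inorder:   [4, 5, 9, 18, 20, 29]
Postorder: [4, 18, 9, 29, 20, 5]
Algorithm: postorder visits root last, so walk postorder right-to-left;
each value is the root of the current inorder slice — split it at that
value, recurse on the right subtree first, then the left.
Recursive splits:
  root=5; inorder splits into left=[4], right=[9, 18, 20, 29]
  root=20; inorder splits into left=[9, 18], right=[29]
  root=29; inorder splits into left=[], right=[]
  root=9; inorder splits into left=[], right=[18]
  root=18; inorder splits into left=[], right=[]
  root=4; inorder splits into left=[], right=[]
Reconstructed level-order: [5, 4, 20, 9, 29, 18]


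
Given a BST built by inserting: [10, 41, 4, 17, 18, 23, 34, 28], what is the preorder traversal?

Tree insertion order: [10, 41, 4, 17, 18, 23, 34, 28]
Tree (level-order array): [10, 4, 41, None, None, 17, None, None, 18, None, 23, None, 34, 28]
Preorder traversal: [10, 4, 41, 17, 18, 23, 34, 28]


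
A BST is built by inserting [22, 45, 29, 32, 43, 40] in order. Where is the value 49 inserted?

Starting tree (level order): [22, None, 45, 29, None, None, 32, None, 43, 40]
Insertion path: 22 -> 45
Result: insert 49 as right child of 45
Final tree (level order): [22, None, 45, 29, 49, None, 32, None, None, None, 43, 40]


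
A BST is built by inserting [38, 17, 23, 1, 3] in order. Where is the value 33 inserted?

Starting tree (level order): [38, 17, None, 1, 23, None, 3]
Insertion path: 38 -> 17 -> 23
Result: insert 33 as right child of 23
Final tree (level order): [38, 17, None, 1, 23, None, 3, None, 33]


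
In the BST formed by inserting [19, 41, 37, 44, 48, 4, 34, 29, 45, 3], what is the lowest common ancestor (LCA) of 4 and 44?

Tree insertion order: [19, 41, 37, 44, 48, 4, 34, 29, 45, 3]
Tree (level-order array): [19, 4, 41, 3, None, 37, 44, None, None, 34, None, None, 48, 29, None, 45]
In a BST, the LCA of p=4, q=44 is the first node v on the
root-to-leaf path with p <= v <= q (go left if both < v, right if both > v).
Walk from root:
  at 19: 4 <= 19 <= 44, this is the LCA
LCA = 19


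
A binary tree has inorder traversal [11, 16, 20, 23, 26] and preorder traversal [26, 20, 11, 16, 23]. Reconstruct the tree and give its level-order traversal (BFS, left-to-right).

Inorder:  [11, 16, 20, 23, 26]
Preorder: [26, 20, 11, 16, 23]
Algorithm: preorder visits root first, so consume preorder in order;
for each root, split the current inorder slice at that value into
left-subtree inorder and right-subtree inorder, then recurse.
Recursive splits:
  root=26; inorder splits into left=[11, 16, 20, 23], right=[]
  root=20; inorder splits into left=[11, 16], right=[23]
  root=11; inorder splits into left=[], right=[16]
  root=16; inorder splits into left=[], right=[]
  root=23; inorder splits into left=[], right=[]
Reconstructed level-order: [26, 20, 11, 23, 16]


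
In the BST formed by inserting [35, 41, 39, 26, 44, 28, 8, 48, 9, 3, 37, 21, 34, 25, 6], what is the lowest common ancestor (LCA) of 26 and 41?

Tree insertion order: [35, 41, 39, 26, 44, 28, 8, 48, 9, 3, 37, 21, 34, 25, 6]
Tree (level-order array): [35, 26, 41, 8, 28, 39, 44, 3, 9, None, 34, 37, None, None, 48, None, 6, None, 21, None, None, None, None, None, None, None, None, None, 25]
In a BST, the LCA of p=26, q=41 is the first node v on the
root-to-leaf path with p <= v <= q (go left if both < v, right if both > v).
Walk from root:
  at 35: 26 <= 35 <= 41, this is the LCA
LCA = 35


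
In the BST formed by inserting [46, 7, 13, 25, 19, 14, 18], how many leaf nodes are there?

Tree built from: [46, 7, 13, 25, 19, 14, 18]
Tree (level-order array): [46, 7, None, None, 13, None, 25, 19, None, 14, None, None, 18]
Rule: A leaf has 0 children.
Per-node child counts:
  node 46: 1 child(ren)
  node 7: 1 child(ren)
  node 13: 1 child(ren)
  node 25: 1 child(ren)
  node 19: 1 child(ren)
  node 14: 1 child(ren)
  node 18: 0 child(ren)
Matching nodes: [18]
Count of leaf nodes: 1


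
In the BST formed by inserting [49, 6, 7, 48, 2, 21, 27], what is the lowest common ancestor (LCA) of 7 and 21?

Tree insertion order: [49, 6, 7, 48, 2, 21, 27]
Tree (level-order array): [49, 6, None, 2, 7, None, None, None, 48, 21, None, None, 27]
In a BST, the LCA of p=7, q=21 is the first node v on the
root-to-leaf path with p <= v <= q (go left if both < v, right if both > v).
Walk from root:
  at 49: both 7 and 21 < 49, go left
  at 6: both 7 and 21 > 6, go right
  at 7: 7 <= 7 <= 21, this is the LCA
LCA = 7


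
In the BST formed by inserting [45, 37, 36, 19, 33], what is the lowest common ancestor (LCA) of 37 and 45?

Tree insertion order: [45, 37, 36, 19, 33]
Tree (level-order array): [45, 37, None, 36, None, 19, None, None, 33]
In a BST, the LCA of p=37, q=45 is the first node v on the
root-to-leaf path with p <= v <= q (go left if both < v, right if both > v).
Walk from root:
  at 45: 37 <= 45 <= 45, this is the LCA
LCA = 45


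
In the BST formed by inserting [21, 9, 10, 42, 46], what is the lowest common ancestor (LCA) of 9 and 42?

Tree insertion order: [21, 9, 10, 42, 46]
Tree (level-order array): [21, 9, 42, None, 10, None, 46]
In a BST, the LCA of p=9, q=42 is the first node v on the
root-to-leaf path with p <= v <= q (go left if both < v, right if both > v).
Walk from root:
  at 21: 9 <= 21 <= 42, this is the LCA
LCA = 21


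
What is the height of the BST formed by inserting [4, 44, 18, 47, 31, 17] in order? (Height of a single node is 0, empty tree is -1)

Insertion order: [4, 44, 18, 47, 31, 17]
Tree (level-order array): [4, None, 44, 18, 47, 17, 31]
Compute height bottom-up (empty subtree = -1):
  height(17) = 1 + max(-1, -1) = 0
  height(31) = 1 + max(-1, -1) = 0
  height(18) = 1 + max(0, 0) = 1
  height(47) = 1 + max(-1, -1) = 0
  height(44) = 1 + max(1, 0) = 2
  height(4) = 1 + max(-1, 2) = 3
Height = 3


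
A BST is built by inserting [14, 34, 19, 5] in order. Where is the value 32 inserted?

Starting tree (level order): [14, 5, 34, None, None, 19]
Insertion path: 14 -> 34 -> 19
Result: insert 32 as right child of 19
Final tree (level order): [14, 5, 34, None, None, 19, None, None, 32]


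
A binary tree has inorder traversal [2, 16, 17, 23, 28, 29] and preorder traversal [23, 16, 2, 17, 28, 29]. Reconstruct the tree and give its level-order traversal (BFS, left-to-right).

Inorder:  [2, 16, 17, 23, 28, 29]
Preorder: [23, 16, 2, 17, 28, 29]
Algorithm: preorder visits root first, so consume preorder in order;
for each root, split the current inorder slice at that value into
left-subtree inorder and right-subtree inorder, then recurse.
Recursive splits:
  root=23; inorder splits into left=[2, 16, 17], right=[28, 29]
  root=16; inorder splits into left=[2], right=[17]
  root=2; inorder splits into left=[], right=[]
  root=17; inorder splits into left=[], right=[]
  root=28; inorder splits into left=[], right=[29]
  root=29; inorder splits into left=[], right=[]
Reconstructed level-order: [23, 16, 28, 2, 17, 29]


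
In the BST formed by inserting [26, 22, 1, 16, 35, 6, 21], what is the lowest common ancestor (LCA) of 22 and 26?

Tree insertion order: [26, 22, 1, 16, 35, 6, 21]
Tree (level-order array): [26, 22, 35, 1, None, None, None, None, 16, 6, 21]
In a BST, the LCA of p=22, q=26 is the first node v on the
root-to-leaf path with p <= v <= q (go left if both < v, right if both > v).
Walk from root:
  at 26: 22 <= 26 <= 26, this is the LCA
LCA = 26
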